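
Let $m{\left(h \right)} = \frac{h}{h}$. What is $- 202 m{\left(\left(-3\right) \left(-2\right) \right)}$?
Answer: $-202$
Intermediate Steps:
$m{\left(h \right)} = 1$
$- 202 m{\left(\left(-3\right) \left(-2\right) \right)} = \left(-202\right) 1 = -202$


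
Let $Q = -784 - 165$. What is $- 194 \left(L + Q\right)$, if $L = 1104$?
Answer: $-30070$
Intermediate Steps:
$Q = -949$ ($Q = -784 - 165 = -949$)
$- 194 \left(L + Q\right) = - 194 \left(1104 - 949\right) = \left(-194\right) 155 = -30070$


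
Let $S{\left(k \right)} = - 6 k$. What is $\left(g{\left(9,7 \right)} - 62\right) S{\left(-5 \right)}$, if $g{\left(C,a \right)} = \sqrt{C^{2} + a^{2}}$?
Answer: $-1860 + 30 \sqrt{130} \approx -1517.9$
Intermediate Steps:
$\left(g{\left(9,7 \right)} - 62\right) S{\left(-5 \right)} = \left(\sqrt{9^{2} + 7^{2}} - 62\right) \left(\left(-6\right) \left(-5\right)\right) = \left(\sqrt{81 + 49} - 62\right) 30 = \left(\sqrt{130} - 62\right) 30 = \left(-62 + \sqrt{130}\right) 30 = -1860 + 30 \sqrt{130}$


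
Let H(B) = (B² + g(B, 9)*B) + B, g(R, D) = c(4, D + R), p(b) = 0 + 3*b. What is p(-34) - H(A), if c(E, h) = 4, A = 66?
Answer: -4788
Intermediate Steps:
p(b) = 3*b
g(R, D) = 4
H(B) = B² + 5*B (H(B) = (B² + 4*B) + B = B² + 5*B)
p(-34) - H(A) = 3*(-34) - 66*(5 + 66) = -102 - 66*71 = -102 - 1*4686 = -102 - 4686 = -4788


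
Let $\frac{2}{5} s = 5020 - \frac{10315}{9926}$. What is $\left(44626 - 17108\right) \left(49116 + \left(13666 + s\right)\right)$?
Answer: $\frac{20575749177351}{9926} \approx 2.0729 \cdot 10^{9}$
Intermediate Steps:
$s = \frac{249091025}{19852}$ ($s = \frac{5 \left(5020 - \frac{10315}{9926}\right)}{2} = \frac{5}{2} \cdot \frac{49818205}{9926} = \frac{249091025}{19852} \approx 12547.0$)
$\left(44626 - 17108\right) \left(49116 + \left(13666 + s\right)\right) = \left(44626 - 17108\right) \left(49116 + \left(13666 + \frac{249091025}{19852}\right)\right) = 27518 \left(49116 + \frac{520388457}{19852}\right) = 27518 \cdot \frac{1495439289}{19852} = \frac{20575749177351}{9926}$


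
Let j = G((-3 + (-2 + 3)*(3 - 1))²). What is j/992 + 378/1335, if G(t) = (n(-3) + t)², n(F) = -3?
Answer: 31693/110360 ≈ 0.28718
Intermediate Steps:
G(t) = (-3 + t)²
j = 4 (j = (-3 + (-3 + (-2 + 3)*(3 - 1))²)² = (-3 + (-3 + 1*2)²)² = (-3 + (-3 + 2)²)² = (-3 + (-1)²)² = (-3 + 1)² = (-2)² = 4)
j/992 + 378/1335 = 4/992 + 378/1335 = 4*(1/992) + 378*(1/1335) = 1/248 + 126/445 = 31693/110360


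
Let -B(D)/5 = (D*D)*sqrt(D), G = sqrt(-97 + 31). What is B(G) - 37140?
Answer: -37140 + 330*66**(1/4)*sqrt(I) ≈ -36475.0 + 665.1*I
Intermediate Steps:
G = I*sqrt(66) (G = sqrt(-66) = I*sqrt(66) ≈ 8.124*I)
B(D) = -5*D**(5/2) (B(D) = -5*D*D*sqrt(D) = -5*D**2*sqrt(D) = -5*D**(5/2))
B(G) - 37140 = -5*66*66**(1/4)*(-sqrt(I)) - 37140 = -330*66**(1/4)*(-sqrt(I)) - 37140 = 330*66**(1/4)*sqrt(I) - 37140 = -37140 + 330*66**(1/4)*sqrt(I)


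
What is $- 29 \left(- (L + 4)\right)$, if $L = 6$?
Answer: $290$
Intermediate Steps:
$- 29 \left(- (L + 4)\right) = - 29 \left(- (6 + 4)\right) = - 29 \left(\left(-1\right) 10\right) = \left(-29\right) \left(-10\right) = 290$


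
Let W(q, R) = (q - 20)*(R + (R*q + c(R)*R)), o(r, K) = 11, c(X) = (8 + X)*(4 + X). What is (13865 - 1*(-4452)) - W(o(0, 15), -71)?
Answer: -2686570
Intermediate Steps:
c(X) = (4 + X)*(8 + X)
W(q, R) = (-20 + q)*(R + R*q + R*(32 + R**2 + 12*R)) (W(q, R) = (q - 20)*(R + (R*q + (32 + R**2 + 12*R)*R)) = (-20 + q)*(R + (R*q + R*(32 + R**2 + 12*R))) = (-20 + q)*(R + R*q + R*(32 + R**2 + 12*R)))
(13865 - 1*(-4452)) - W(o(0, 15), -71) = (13865 - 1*(-4452)) - (-71)*(-660 + 11**2 - 240*(-71) - 20*(-71)**2 + 13*11 + 11*(-71)**2 + 12*(-71)*11) = (13865 + 4452) - (-71)*(-660 + 121 + 17040 - 20*5041 + 143 + 11*5041 - 9372) = 18317 - (-71)*(-660 + 121 + 17040 - 100820 + 143 + 55451 - 9372) = 18317 - (-71)*(-38097) = 18317 - 1*2704887 = 18317 - 2704887 = -2686570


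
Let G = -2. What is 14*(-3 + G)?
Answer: -70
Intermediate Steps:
14*(-3 + G) = 14*(-3 - 2) = 14*(-5) = -70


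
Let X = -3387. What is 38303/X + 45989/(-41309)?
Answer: -1738023370/139913583 ≈ -12.422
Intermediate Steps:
38303/X + 45989/(-41309) = 38303/(-3387) + 45989/(-41309) = 38303*(-1/3387) + 45989*(-1/41309) = -38303/3387 - 45989/41309 = -1738023370/139913583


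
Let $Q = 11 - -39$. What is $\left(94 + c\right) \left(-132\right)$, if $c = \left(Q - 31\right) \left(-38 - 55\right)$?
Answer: $220836$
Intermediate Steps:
$Q = 50$ ($Q = 11 + 39 = 50$)
$c = -1767$ ($c = \left(50 - 31\right) \left(-38 - 55\right) = 19 \left(-93\right) = -1767$)
$\left(94 + c\right) \left(-132\right) = \left(94 - 1767\right) \left(-132\right) = \left(-1673\right) \left(-132\right) = 220836$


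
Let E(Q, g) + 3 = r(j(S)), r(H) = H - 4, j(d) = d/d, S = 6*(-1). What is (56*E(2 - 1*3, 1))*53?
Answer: -17808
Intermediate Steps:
S = -6
j(d) = 1
r(H) = -4 + H
E(Q, g) = -6 (E(Q, g) = -3 + (-4 + 1) = -3 - 3 = -6)
(56*E(2 - 1*3, 1))*53 = (56*(-6))*53 = -336*53 = -17808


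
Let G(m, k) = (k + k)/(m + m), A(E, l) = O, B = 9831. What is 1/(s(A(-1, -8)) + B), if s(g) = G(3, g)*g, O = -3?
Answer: 1/9834 ≈ 0.00010169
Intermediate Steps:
A(E, l) = -3
G(m, k) = k/m (G(m, k) = (2*k)/((2*m)) = (2*k)*(1/(2*m)) = k/m)
s(g) = g**2/3 (s(g) = (g/3)*g = g**2/3)
1/(s(A(-1, -8)) + B) = 1/((1/3)*(-3)**2 + 9831) = 1/((1/3)*9 + 9831) = 1/(3 + 9831) = 1/9834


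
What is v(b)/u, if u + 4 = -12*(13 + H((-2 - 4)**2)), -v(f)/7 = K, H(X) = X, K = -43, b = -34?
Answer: -301/592 ≈ -0.50845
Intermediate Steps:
v(f) = 301 (v(f) = -7*(-43) = 301)
u = -592 (u = -4 - 12*(13 + (-2 - 4)**2) = -4 - 12*(13 + (-6)**2) = -4 - 12*(13 + 36) = -4 - 12*49 = -4 - 588 = -592)
v(b)/u = 301/(-592) = 301*(-1/592) = -301/592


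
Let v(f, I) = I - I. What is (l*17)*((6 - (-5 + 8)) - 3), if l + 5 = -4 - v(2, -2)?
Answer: 0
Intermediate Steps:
v(f, I) = 0
l = -9 (l = -5 + (-4 - 1*0) = -5 + (-4 + 0) = -5 - 4 = -9)
(l*17)*((6 - (-5 + 8)) - 3) = (-9*17)*((6 - (-5 + 8)) - 3) = -153*((6 - 1*3) - 3) = -153*((6 - 3) - 3) = -153*(3 - 3) = -153*0 = 0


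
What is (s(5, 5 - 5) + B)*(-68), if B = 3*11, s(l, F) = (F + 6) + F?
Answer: -2652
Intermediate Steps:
s(l, F) = 6 + 2*F (s(l, F) = (6 + F) + F = 6 + 2*F)
B = 33
(s(5, 5 - 5) + B)*(-68) = ((6 + 2*(5 - 5)) + 33)*(-68) = ((6 + 2*0) + 33)*(-68) = ((6 + 0) + 33)*(-68) = (6 + 33)*(-68) = 39*(-68) = -2652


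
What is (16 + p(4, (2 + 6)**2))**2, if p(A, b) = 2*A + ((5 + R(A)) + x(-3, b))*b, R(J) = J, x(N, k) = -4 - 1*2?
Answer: 46656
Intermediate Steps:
x(N, k) = -6 (x(N, k) = -4 - 2 = -6)
p(A, b) = 2*A + b*(-1 + A) (p(A, b) = 2*A + ((5 + A) - 6)*b = 2*A + (-1 + A)*b = 2*A + b*(-1 + A))
(16 + p(4, (2 + 6)**2))**2 = (16 + (-(2 + 6)**2 + 2*4 + 4*(2 + 6)**2))**2 = (16 + (-1*8**2 + 8 + 4*8**2))**2 = (16 + (-1*64 + 8 + 4*64))**2 = (16 + (-64 + 8 + 256))**2 = (16 + 200)**2 = 216**2 = 46656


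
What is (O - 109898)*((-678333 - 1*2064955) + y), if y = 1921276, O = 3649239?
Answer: -2909380774092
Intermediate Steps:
(O - 109898)*((-678333 - 1*2064955) + y) = (3649239 - 109898)*((-678333 - 1*2064955) + 1921276) = 3539341*((-678333 - 2064955) + 1921276) = 3539341*(-2743288 + 1921276) = 3539341*(-822012) = -2909380774092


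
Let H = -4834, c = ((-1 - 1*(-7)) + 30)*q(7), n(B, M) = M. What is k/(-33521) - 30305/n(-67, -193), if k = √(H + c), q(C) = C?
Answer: 30305/193 - I*√4582/33521 ≈ 157.02 - 0.0020193*I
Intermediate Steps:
c = 252 (c = ((-1 - 1*(-7)) + 30)*7 = ((-1 + 7) + 30)*7 = (6 + 30)*7 = 36*7 = 252)
k = I*√4582 (k = √(-4834 + 252) = √(-4582) = I*√4582 ≈ 67.69*I)
k/(-33521) - 30305/n(-67, -193) = (I*√4582)/(-33521) - 30305/(-193) = (I*√4582)*(-1/33521) - 30305*(-1/193) = -I*√4582/33521 + 30305/193 = 30305/193 - I*√4582/33521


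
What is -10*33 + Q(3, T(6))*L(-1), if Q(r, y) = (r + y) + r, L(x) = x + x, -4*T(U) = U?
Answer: -339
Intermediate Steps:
T(U) = -U/4
L(x) = 2*x
Q(r, y) = y + 2*r
-10*33 + Q(3, T(6))*L(-1) = -10*33 + (-¼*6 + 2*3)*(2*(-1)) = -330 + (-3/2 + 6)*(-2) = -330 + (9/2)*(-2) = -330 - 9 = -339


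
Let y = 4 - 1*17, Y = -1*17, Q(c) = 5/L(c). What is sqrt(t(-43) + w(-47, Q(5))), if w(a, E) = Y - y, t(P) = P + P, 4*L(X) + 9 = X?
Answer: 3*I*sqrt(10) ≈ 9.4868*I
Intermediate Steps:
L(X) = -9/4 + X/4
Q(c) = 5/(-9/4 + c/4)
t(P) = 2*P
Y = -17
y = -13 (y = 4 - 17 = -13)
w(a, E) = -4 (w(a, E) = -17 - 1*(-13) = -17 + 13 = -4)
sqrt(t(-43) + w(-47, Q(5))) = sqrt(2*(-43) - 4) = sqrt(-86 - 4) = sqrt(-90) = 3*I*sqrt(10)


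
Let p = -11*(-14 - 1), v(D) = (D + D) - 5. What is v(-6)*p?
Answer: -2805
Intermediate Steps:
v(D) = -5 + 2*D (v(D) = 2*D - 5 = -5 + 2*D)
p = 165 (p = -11*(-15) = 165)
v(-6)*p = (-5 + 2*(-6))*165 = (-5 - 12)*165 = -17*165 = -2805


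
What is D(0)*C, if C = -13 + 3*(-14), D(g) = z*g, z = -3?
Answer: 0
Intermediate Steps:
D(g) = -3*g
C = -55 (C = -13 - 42 = -55)
D(0)*C = -3*0*(-55) = 0*(-55) = 0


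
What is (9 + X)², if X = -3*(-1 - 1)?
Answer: 225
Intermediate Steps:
X = 6 (X = -3*(-2) = 6)
(9 + X)² = (9 + 6)² = 15² = 225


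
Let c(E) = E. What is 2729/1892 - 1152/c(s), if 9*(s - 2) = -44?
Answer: 9843605/24596 ≈ 400.21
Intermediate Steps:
s = -26/9 (s = 2 + (1/9)*(-44) = 2 - 44/9 = -26/9 ≈ -2.8889)
2729/1892 - 1152/c(s) = 2729/1892 - 1152/(-26/9) = 2729*(1/1892) - 1152*(-9/26) = 2729/1892 + 5184/13 = 9843605/24596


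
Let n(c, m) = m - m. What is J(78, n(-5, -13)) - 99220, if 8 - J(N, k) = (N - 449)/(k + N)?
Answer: -7738165/78 ≈ -99207.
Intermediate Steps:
n(c, m) = 0
J(N, k) = 8 - (-449 + N)/(N + k) (J(N, k) = 8 - (N - 449)/(k + N) = 8 - (-449 + N)/(N + k))
J(78, n(-5, -13)) - 99220 = (449 + 7*78 + 8*0)/(78 + 0) - 99220 = (449 + 546 + 0)/78 - 99220 = (1/78)*995 - 99220 = 995/78 - 99220 = -7738165/78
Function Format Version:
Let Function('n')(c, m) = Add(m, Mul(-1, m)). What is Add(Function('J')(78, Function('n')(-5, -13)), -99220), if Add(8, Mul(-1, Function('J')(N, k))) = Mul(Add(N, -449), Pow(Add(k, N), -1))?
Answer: Rational(-7738165, 78) ≈ -99207.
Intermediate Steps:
Function('n')(c, m) = 0
Function('J')(N, k) = Add(8, Mul(-1, Pow(Add(N, k), -1), Add(-449, N))) (Function('J')(N, k) = Add(8, Mul(-1, Mul(Add(N, -449), Pow(Add(k, N), -1)))) = Add(8, Mul(-1, Mul(Add(-449, N), Pow(Add(N, k), -1)))) = Add(8, Mul(-1, Mul(Pow(Add(N, k), -1), Add(-449, N)))) = Add(8, Mul(-1, Pow(Add(N, k), -1), Add(-449, N))))
Add(Function('J')(78, Function('n')(-5, -13)), -99220) = Add(Mul(Pow(Add(78, 0), -1), Add(449, Mul(7, 78), Mul(8, 0))), -99220) = Add(Mul(Pow(78, -1), Add(449, 546, 0)), -99220) = Add(Mul(Rational(1, 78), 995), -99220) = Add(Rational(995, 78), -99220) = Rational(-7738165, 78)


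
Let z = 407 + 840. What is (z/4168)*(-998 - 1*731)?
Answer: -2156063/4168 ≈ -517.29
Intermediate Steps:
z = 1247
(z/4168)*(-998 - 1*731) = (1247/4168)*(-998 - 1*731) = (1247*(1/4168))*(-998 - 731) = (1247/4168)*(-1729) = -2156063/4168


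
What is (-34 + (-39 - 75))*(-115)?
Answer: 17020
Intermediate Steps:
(-34 + (-39 - 75))*(-115) = (-34 - 114)*(-115) = -148*(-115) = 17020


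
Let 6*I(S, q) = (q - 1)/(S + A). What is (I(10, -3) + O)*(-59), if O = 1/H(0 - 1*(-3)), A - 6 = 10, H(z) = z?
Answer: -236/13 ≈ -18.154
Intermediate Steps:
A = 16 (A = 6 + 10 = 16)
I(S, q) = (-1 + q)/(6*(16 + S)) (I(S, q) = ((q - 1)/(S + 16))/6 = ((-1 + q)/(16 + S))/6 = (-1 + q)/(6*(16 + S)))
O = 1/3 (O = 1/(0 - 1*(-3)) = 1/(0 + 3) = 1/3 ≈ 0.33333)
(I(10, -3) + O)*(-59) = ((-1 - 3)/(6*(16 + 10)) + 1/3)*(-59) = ((1/6)*(-4)/26 + 1/3)*(-59) = ((1/6)*(1/26)*(-4) + 1/3)*(-59) = (-1/39 + 1/3)*(-59) = (4/13)*(-59) = -236/13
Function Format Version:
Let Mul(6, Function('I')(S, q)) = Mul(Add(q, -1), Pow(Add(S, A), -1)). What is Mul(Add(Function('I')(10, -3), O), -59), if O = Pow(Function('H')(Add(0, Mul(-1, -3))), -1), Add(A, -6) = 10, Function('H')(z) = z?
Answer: Rational(-236, 13) ≈ -18.154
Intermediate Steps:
A = 16 (A = Add(6, 10) = 16)
Function('I')(S, q) = Mul(Rational(1, 6), Pow(Add(16, S), -1), Add(-1, q)) (Function('I')(S, q) = Mul(Rational(1, 6), Mul(Add(q, -1), Pow(Add(S, 16), -1))) = Mul(Rational(1, 6), Mul(Add(-1, q), Pow(Add(16, S), -1))) = Mul(Rational(1, 6), Mul(Pow(Add(16, S), -1), Add(-1, q))) = Mul(Rational(1, 6), Pow(Add(16, S), -1), Add(-1, q)))
O = Rational(1, 3) (O = Pow(Add(0, Mul(-1, -3)), -1) = Pow(Add(0, 3), -1) = Pow(3, -1) = Rational(1, 3) ≈ 0.33333)
Mul(Add(Function('I')(10, -3), O), -59) = Mul(Add(Mul(Rational(1, 6), Pow(Add(16, 10), -1), Add(-1, -3)), Rational(1, 3)), -59) = Mul(Add(Mul(Rational(1, 6), Pow(26, -1), -4), Rational(1, 3)), -59) = Mul(Add(Mul(Rational(1, 6), Rational(1, 26), -4), Rational(1, 3)), -59) = Mul(Add(Rational(-1, 39), Rational(1, 3)), -59) = Mul(Rational(4, 13), -59) = Rational(-236, 13)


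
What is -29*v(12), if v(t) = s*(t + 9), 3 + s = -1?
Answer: 2436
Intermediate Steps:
s = -4 (s = -3 - 1 = -4)
v(t) = -36 - 4*t (v(t) = -4*(t + 9) = -4*(9 + t) = -36 - 4*t)
-29*v(12) = -29*(-36 - 4*12) = -29*(-36 - 48) = -29*(-84) = 2436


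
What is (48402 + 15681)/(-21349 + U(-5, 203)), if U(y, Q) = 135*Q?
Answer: 64083/6056 ≈ 10.582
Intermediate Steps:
(48402 + 15681)/(-21349 + U(-5, 203)) = (48402 + 15681)/(-21349 + 135*203) = 64083/(-21349 + 27405) = 64083/6056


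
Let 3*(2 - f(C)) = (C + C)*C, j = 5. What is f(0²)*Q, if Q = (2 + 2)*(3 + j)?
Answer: 64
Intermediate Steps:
f(C) = 2 - 2*C²/3 (f(C) = 2 - (C + C)*C/3 = 2 - 2*C*C/3 = 2 - 2*C²/3)
Q = 32 (Q = (2 + 2)*(3 + 5) = 4*8 = 32)
f(0²)*Q = (2 - 2*(0²)²/3)*32 = (2 - ⅔*0²)*32 = (2 - ⅔*0)*32 = (2 + 0)*32 = 2*32 = 64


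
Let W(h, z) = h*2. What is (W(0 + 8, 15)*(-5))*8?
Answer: -640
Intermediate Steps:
W(h, z) = 2*h
(W(0 + 8, 15)*(-5))*8 = ((2*(0 + 8))*(-5))*8 = ((2*8)*(-5))*8 = (16*(-5))*8 = -80*8 = -640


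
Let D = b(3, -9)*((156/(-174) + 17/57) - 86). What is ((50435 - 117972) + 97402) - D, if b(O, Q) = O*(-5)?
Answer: 15739880/551 ≈ 28566.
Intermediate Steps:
b(O, Q) = -5*O
D = 715735/551 (D = (-5*3)*((156/(-174) + 17/57) - 86) = -15*((156*(-1/174) + 17*(1/57)) - 86) = -15*((-26/29 + 17/57) - 86) = -15*(-989/1653 - 86) = -15*(-143147/1653) = 715735/551 ≈ 1299.0)
((50435 - 117972) + 97402) - D = ((50435 - 117972) + 97402) - 1*715735/551 = (-67537 + 97402) - 715735/551 = 29865 - 715735/551 = 15739880/551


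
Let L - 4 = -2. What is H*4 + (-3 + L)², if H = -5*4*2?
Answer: -159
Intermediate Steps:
L = 2 (L = 4 - 2 = 2)
H = -40 (H = -20*2 = -40)
H*4 + (-3 + L)² = -40*4 + (-3 + 2)² = -160 + (-1)² = -160 + 1 = -159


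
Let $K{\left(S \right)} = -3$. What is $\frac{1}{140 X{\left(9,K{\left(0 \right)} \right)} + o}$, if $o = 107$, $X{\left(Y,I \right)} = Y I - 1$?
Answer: $- \frac{1}{3813} \approx -0.00026226$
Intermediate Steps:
$X{\left(Y,I \right)} = -1 + I Y$ ($X{\left(Y,I \right)} = I Y - 1 = -1 + I Y$)
$\frac{1}{140 X{\left(9,K{\left(0 \right)} \right)} + o} = \frac{1}{140 \left(-1 - 27\right) + 107} = \frac{1}{140 \left(-28\right) + 107} = \frac{1}{-3920 + 107} = \frac{1}{-3813} = - \frac{1}{3813}$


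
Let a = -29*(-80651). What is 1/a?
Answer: 1/2338879 ≈ 4.2756e-7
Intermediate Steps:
a = 2338879
1/a = 1/2338879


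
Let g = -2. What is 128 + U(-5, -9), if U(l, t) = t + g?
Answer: 117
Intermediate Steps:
U(l, t) = -2 + t (U(l, t) = t - 2 = -2 + t)
128 + U(-5, -9) = 128 + (-2 - 9) = 128 - 11 = 117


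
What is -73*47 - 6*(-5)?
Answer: -3401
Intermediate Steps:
-73*47 - 6*(-5) = -3431 + 30 = -3401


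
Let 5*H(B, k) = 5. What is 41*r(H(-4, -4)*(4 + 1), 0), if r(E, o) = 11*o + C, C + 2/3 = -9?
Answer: -1189/3 ≈ -396.33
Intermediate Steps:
C = -29/3 (C = -2/3 - 9 = -29/3 ≈ -9.6667)
H(B, k) = 1 (H(B, k) = (1/5)*5 = 1)
r(E, o) = -29/3 + 11*o (r(E, o) = 11*o - 29/3 = -29/3 + 11*o)
41*r(H(-4, -4)*(4 + 1), 0) = 41*(-29/3 + 11*0) = 41*(-29/3 + 0) = 41*(-29/3) = -1189/3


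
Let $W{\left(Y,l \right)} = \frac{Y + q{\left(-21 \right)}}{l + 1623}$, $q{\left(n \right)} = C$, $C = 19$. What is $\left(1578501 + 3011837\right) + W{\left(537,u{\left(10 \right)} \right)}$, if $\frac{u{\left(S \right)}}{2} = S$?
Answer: $\frac{7541925890}{1643} \approx 4.5903 \cdot 10^{6}$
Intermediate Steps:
$q{\left(n \right)} = 19$
$u{\left(S \right)} = 2 S$
$W{\left(Y,l \right)} = \frac{19 + Y}{1623 + l}$ ($W{\left(Y,l \right)} = \frac{Y + 19}{l + 1623} = \frac{19 + Y}{1623 + l}$)
$\left(1578501 + 3011837\right) + W{\left(537,u{\left(10 \right)} \right)} = \left(1578501 + 3011837\right) + \frac{19 + 537}{1623 + 2 \cdot 10} = 4590338 + \frac{1}{1623 + 20} \cdot 556 = 4590338 + \frac{1}{1643} \cdot 556 = 4590338 + \frac{556}{1643} = \frac{7541925890}{1643}$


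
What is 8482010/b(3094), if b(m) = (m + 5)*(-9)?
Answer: -8482010/27891 ≈ -304.11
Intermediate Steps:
b(m) = -45 - 9*m (b(m) = (5 + m)*(-9) = -45 - 9*m)
8482010/b(3094) = 8482010/(-45 - 9*3094) = 8482010/(-45 - 27846) = 8482010/(-27891) = 8482010*(-1/27891) = -8482010/27891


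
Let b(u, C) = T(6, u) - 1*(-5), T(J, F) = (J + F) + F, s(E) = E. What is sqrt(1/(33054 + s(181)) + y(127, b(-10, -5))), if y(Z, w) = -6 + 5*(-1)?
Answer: 4*I*sqrt(2627635)/1955 ≈ 3.3166*I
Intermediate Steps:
T(J, F) = J + 2*F (T(J, F) = (F + J) + F = J + 2*F)
b(u, C) = 11 + 2*u (b(u, C) = (6 + 2*u) - 1*(-5) = (6 + 2*u) + 5 = 11 + 2*u)
y(Z, w) = -11 (y(Z, w) = -6 - 5 = -11)
sqrt(1/(33054 + s(181)) + y(127, b(-10, -5))) = sqrt(1/(33054 + 181) - 11) = sqrt(1/33235 - 11) = sqrt(-365584/33235) = 4*I*sqrt(2627635)/1955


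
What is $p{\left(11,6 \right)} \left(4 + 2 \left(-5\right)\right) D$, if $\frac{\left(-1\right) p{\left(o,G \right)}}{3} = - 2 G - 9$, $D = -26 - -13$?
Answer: $4914$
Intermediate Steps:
$D = -13$ ($D = -26 + 13 = -13$)
$p{\left(o,G \right)} = 27 + 6 G$ ($p{\left(o,G \right)} = - 3 \left(- 2 G - 9\right) = - 3 \left(-9 - 2 G\right) = 27 + 6 G$)
$p{\left(11,6 \right)} \left(4 + 2 \left(-5\right)\right) D = \left(27 + 6 \cdot 6\right) \left(4 + 2 \left(-5\right)\right) \left(-13\right) = \left(27 + 36\right) \left(4 - 10\right) \left(-13\right) = 63 \left(-6\right) \left(-13\right) = \left(-378\right) \left(-13\right) = 4914$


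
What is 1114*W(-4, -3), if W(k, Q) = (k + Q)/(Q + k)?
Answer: 1114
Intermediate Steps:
W(k, Q) = 1 (W(k, Q) = (Q + k)/(Q + k) = 1)
1114*W(-4, -3) = 1114*1 = 1114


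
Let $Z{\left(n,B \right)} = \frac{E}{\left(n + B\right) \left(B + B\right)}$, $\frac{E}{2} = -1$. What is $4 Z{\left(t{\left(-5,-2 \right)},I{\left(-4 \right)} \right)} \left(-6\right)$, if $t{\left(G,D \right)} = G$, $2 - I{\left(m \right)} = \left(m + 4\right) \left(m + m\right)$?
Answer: $-4$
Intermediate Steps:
$I{\left(m \right)} = 2 - 2 m \left(4 + m\right)$ ($I{\left(m \right)} = 2 - \left(m + 4\right) \left(m + m\right) = 2 - \left(4 + m\right) 2 m = 2 - 2 m \left(4 + m\right)$)
$E = -2$ ($E = 2 \left(-1\right) = -2$)
$Z{\left(n,B \right)} = - \frac{1}{B \left(B + n\right)}$ ($Z{\left(n,B \right)} = - \frac{2}{\left(n + B\right) \left(B + B\right)} = - \frac{2}{\left(B + n\right) 2 B} = - \frac{2}{2 B \left(B + n\right)} = - 2 \frac{1}{2 B \left(B + n\right)} = - \frac{1}{B \left(B + n\right)}$)
$4 Z{\left(t{\left(-5,-2 \right)},I{\left(-4 \right)} \right)} \left(-6\right) = 4 \left(- \frac{1}{\left(2 - -32 - 2 \left(-4\right)^{2}\right) \left(\left(2 - -32 - 2 \left(-4\right)^{2}\right) - 5\right)}\right) \left(-6\right) = 4 \left(- \frac{1}{\left(2 + 32 - 32\right) \left(\left(2 + 32 - 32\right) - 5\right)}\right) \left(-6\right) = 4 \left(- \frac{1}{2 \left(2 - 5\right)}\right) \left(-6\right) = 4 \left(\left(-1\right) \frac{1}{2} \frac{1}{-3}\right) \left(-6\right) = 4 \left(\left(-1\right) \frac{1}{2} \left(- \frac{1}{3}\right)\right) \left(-6\right) = 4 \cdot \frac{1}{6} \left(-6\right) = \frac{2}{3} \left(-6\right) = -4$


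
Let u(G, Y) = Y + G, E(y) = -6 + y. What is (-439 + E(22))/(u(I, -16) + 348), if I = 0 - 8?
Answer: -47/36 ≈ -1.3056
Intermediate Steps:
I = -8
u(G, Y) = G + Y
(-439 + E(22))/(u(I, -16) + 348) = (-439 + (-6 + 22))/((-8 - 16) + 348) = (-439 + 16)/(-24 + 348) = -423/324 = -423*1/324 = -47/36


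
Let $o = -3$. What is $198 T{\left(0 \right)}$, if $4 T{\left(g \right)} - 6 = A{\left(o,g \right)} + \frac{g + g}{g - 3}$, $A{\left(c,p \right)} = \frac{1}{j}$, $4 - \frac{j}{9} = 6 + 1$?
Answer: $\frac{1771}{6} \approx 295.17$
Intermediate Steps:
$j = -27$ ($j = 36 - 9 \left(6 + 1\right) = 36 - 63 = -27$)
$A{\left(c,p \right)} = - \frac{1}{27}$ ($A{\left(c,p \right)} = \frac{1}{-27} = - \frac{1}{27}$)
$T{\left(g \right)} = \frac{161}{108} + \frac{g}{2 \left(-3 + g\right)}$ ($T{\left(g \right)} = \frac{3}{2} + \frac{- \frac{1}{27} + \frac{g + g}{g - 3}}{4} = \frac{3}{2} + \frac{- \frac{1}{27} + \frac{2 g}{-3 + g}}{4} = \frac{3}{2} + \left(- \frac{1}{108} + \frac{g}{2 \left(-3 + g\right)}\right) = \frac{161}{108} + \frac{g}{2 \left(-3 + g\right)}$)
$198 T{\left(0 \right)} = 198 \frac{-483 + 215 \cdot 0}{108 \left(-3 + 0\right)} = 198 \frac{-483 + 0}{108 \left(-3\right)} = 198 \cdot \frac{1}{108} \left(- \frac{1}{3}\right) \left(-483\right) = 198 \cdot \frac{161}{108} = \frac{1771}{6}$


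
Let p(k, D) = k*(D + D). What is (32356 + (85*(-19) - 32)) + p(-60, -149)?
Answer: 48589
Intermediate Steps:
p(k, D) = 2*D*k (p(k, D) = k*(2*D) = 2*D*k)
(32356 + (85*(-19) - 32)) + p(-60, -149) = (32356 + (85*(-19) - 32)) + 2*(-149)*(-60) = (32356 + (-1615 - 32)) + 17880 = (32356 - 1647) + 17880 = 30709 + 17880 = 48589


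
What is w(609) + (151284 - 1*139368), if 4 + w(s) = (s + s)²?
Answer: 1495436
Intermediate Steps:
w(s) = -4 + 4*s² (w(s) = -4 + (s + s)² = -4 + (2*s)² = -4 + 4*s²)
w(609) + (151284 - 1*139368) = (-4 + 4*609²) + (151284 - 1*139368) = (-4 + 4*370881) + (151284 - 139368) = (-4 + 1483524) + 11916 = 1483520 + 11916 = 1495436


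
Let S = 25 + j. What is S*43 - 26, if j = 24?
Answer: 2081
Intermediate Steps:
S = 49 (S = 25 + 24 = 49)
S*43 - 26 = 49*43 - 26 = 2107 - 26 = 2081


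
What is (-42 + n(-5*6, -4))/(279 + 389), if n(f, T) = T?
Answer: -23/334 ≈ -0.068862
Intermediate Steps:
(-42 + n(-5*6, -4))/(279 + 389) = (-42 - 4)/(279 + 389) = -46/668 = -46*1/668 = -23/334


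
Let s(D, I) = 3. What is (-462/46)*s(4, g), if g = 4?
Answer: -693/23 ≈ -30.130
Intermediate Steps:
(-462/46)*s(4, g) = -462/46*3 = -33*7/23*3 = -231/23*3 = -693/23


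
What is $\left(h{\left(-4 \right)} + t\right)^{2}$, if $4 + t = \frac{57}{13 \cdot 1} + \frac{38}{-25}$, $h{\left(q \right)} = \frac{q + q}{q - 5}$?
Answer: $\frac{519841}{8555625} \approx 0.06076$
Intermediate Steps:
$h{\left(q \right)} = \frac{2 q}{-5 + q}$
$t = - \frac{369}{325}$ ($t = -4 + \left(\frac{57}{13 \cdot 1} + \frac{38}{-25}\right) = -4 + \left(\frac{57}{13} + 38 \left(- \frac{1}{25}\right)\right) = -4 + \left(57 \cdot \frac{1}{13} - \frac{38}{25}\right) = -4 + \left(\frac{57}{13} - \frac{38}{25}\right) = -4 + \frac{931}{325} = - \frac{369}{325} \approx -1.1354$)
$\left(h{\left(-4 \right)} + t\right)^{2} = \left(2 \left(-4\right) \frac{1}{-5 - 4} - \frac{369}{325}\right)^{2} = \left(2 \left(-4\right) \frac{1}{-9} - \frac{369}{325}\right)^{2} = \left(2 \left(-4\right) \left(- \frac{1}{9}\right) - \frac{369}{325}\right)^{2} = \left(\frac{8}{9} - \frac{369}{325}\right)^{2} = \left(- \frac{721}{2925}\right)^{2} = \frac{519841}{8555625}$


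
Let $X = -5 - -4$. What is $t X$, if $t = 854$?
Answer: $-854$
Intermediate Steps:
$X = -1$ ($X = -5 + 4 = -1$)
$t X = 854 \left(-1\right) = -854$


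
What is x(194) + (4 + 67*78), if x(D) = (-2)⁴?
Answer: 5246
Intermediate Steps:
x(D) = 16
x(194) + (4 + 67*78) = 16 + (4 + 67*78) = 16 + (4 + 5226) = 16 + 5230 = 5246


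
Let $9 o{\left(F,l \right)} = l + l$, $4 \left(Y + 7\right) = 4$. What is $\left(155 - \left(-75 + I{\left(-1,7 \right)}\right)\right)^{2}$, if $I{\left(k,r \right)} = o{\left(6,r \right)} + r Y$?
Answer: $\frac{5924356}{81} \approx 73140.0$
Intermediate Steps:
$Y = -6$ ($Y = -7 + \frac{1}{4} \cdot 4 = -7 + 1 = -6$)
$o{\left(F,l \right)} = \frac{2 l}{9}$ ($o{\left(F,l \right)} = \frac{l + l}{9} = \frac{2 l}{9}$)
$I{\left(k,r \right)} = - \frac{52 r}{9}$ ($I{\left(k,r \right)} = \frac{2 r}{9} + r \left(-6\right) = \frac{2 r}{9} - 6 r = - \frac{52 r}{9}$)
$\left(155 - \left(-75 + I{\left(-1,7 \right)}\right)\right)^{2} = \left(155 + \left(75 - \left(- \frac{52}{9}\right) 7\right)\right)^{2} = \left(155 + \left(75 - - \frac{364}{9}\right)\right)^{2} = \left(155 + \left(75 + \frac{364}{9}\right)\right)^{2} = \left(155 + \frac{1039}{9}\right)^{2} = \left(\frac{2434}{9}\right)^{2} = \frac{5924356}{81}$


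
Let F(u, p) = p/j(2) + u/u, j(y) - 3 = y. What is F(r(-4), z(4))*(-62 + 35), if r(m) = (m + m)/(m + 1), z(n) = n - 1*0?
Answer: -243/5 ≈ -48.600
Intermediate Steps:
z(n) = n (z(n) = n + 0 = n)
j(y) = 3 + y
r(m) = 2*m/(1 + m) (r(m) = (2*m)/(1 + m) = 2*m/(1 + m))
F(u, p) = 1 + p/5 (F(u, p) = p/(3 + 2) + u/u = p/5 + 1 = 1 + p/5)
F(r(-4), z(4))*(-62 + 35) = (1 + (1/5)*4)*(-62 + 35) = (1 + 4/5)*(-27) = (9/5)*(-27) = -243/5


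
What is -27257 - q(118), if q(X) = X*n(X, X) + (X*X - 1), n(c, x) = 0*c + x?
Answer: -55104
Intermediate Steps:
n(c, x) = x (n(c, x) = 0 + x = x)
q(X) = -1 + 2*X² (q(X) = X*X + (X*X - 1) = X² + (X² - 1) = X² + (-1 + X²) = -1 + 2*X²)
-27257 - q(118) = -27257 - (-1 + 2*118²) = -27257 - (-1 + 2*13924) = -27257 - (-1 + 27848) = -27257 - 1*27847 = -27257 - 27847 = -55104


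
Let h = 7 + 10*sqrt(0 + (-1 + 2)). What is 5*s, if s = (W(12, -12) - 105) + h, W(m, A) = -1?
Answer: -445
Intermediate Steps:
h = 17 (h = 7 + 10*sqrt(0 + 1) = 7 + 10*sqrt(1) = 7 + 10*1 = 7 + 10 = 17)
s = -89 (s = (-1 - 105) + 17 = -106 + 17 = -89)
5*s = 5*(-89) = -445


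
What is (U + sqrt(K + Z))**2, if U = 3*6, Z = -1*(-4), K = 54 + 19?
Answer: (18 + sqrt(77))**2 ≈ 716.90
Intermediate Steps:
K = 73
Z = 4
U = 18
(U + sqrt(K + Z))**2 = (18 + sqrt(73 + 4))**2 = (18 + sqrt(77))**2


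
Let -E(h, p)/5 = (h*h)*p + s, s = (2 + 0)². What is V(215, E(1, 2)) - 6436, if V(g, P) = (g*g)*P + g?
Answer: -1392971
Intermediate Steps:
s = 4 (s = 2² = 4)
E(h, p) = -20 - 5*p*h² (E(h, p) = -5*((h*h)*p + 4) = -5*(h²*p + 4) = -5*(p*h² + 4) = -5*(4 + p*h²) = -20 - 5*p*h²)
V(g, P) = g + P*g² (V(g, P) = g²*P + g = P*g² + g = g + P*g²)
V(215, E(1, 2)) - 6436 = 215*(1 + (-20 - 5*2*1²)*215) - 6436 = 215*(1 + (-20 - 5*2*1)*215) - 6436 = 215*(1 + (-20 - 10)*215) - 6436 = 215*(1 - 30*215) - 6436 = 215*(1 - 6450) - 6436 = 215*(-6449) - 6436 = -1386535 - 6436 = -1392971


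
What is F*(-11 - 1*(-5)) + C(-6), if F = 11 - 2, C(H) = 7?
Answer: -47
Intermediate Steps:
F = 9
F*(-11 - 1*(-5)) + C(-6) = 9*(-11 - 1*(-5)) + 7 = 9*(-11 + 5) + 7 = 9*(-6) + 7 = -54 + 7 = -47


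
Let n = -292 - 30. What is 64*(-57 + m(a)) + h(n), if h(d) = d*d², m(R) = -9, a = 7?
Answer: -33390472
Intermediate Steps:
n = -322
h(d) = d³
64*(-57 + m(a)) + h(n) = 64*(-57 - 9) + (-322)³ = 64*(-66) - 33386248 = -4224 - 33386248 = -33390472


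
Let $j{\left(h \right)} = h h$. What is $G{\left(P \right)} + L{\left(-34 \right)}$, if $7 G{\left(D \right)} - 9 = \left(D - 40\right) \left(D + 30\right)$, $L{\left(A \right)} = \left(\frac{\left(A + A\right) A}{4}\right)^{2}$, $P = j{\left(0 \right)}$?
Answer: $\frac{2337397}{7} \approx 3.3391 \cdot 10^{5}$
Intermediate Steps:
$j{\left(h \right)} = h^{2}$
$P = 0$ ($P = 0^{2} = 0$)
$L{\left(A \right)} = \frac{A^{4}}{4}$ ($L{\left(A \right)} = \left(2 A A \frac{1}{4}\right)^{2} = \left(2 A^{2} \cdot \frac{1}{4}\right)^{2} = \left(\frac{A^{2}}{2}\right)^{2} = \frac{A^{4}}{4}$)
$G{\left(D \right)} = \frac{9}{7} + \frac{\left(-40 + D\right) \left(30 + D\right)}{7}$ ($G{\left(D \right)} = \frac{9}{7} + \frac{\left(D - 40\right) \left(D + 30\right)}{7} = \frac{9}{7} + \frac{\left(-40 + D\right) \left(30 + D\right)}{7}$)
$G{\left(P \right)} + L{\left(-34 \right)} = \left(- \frac{1191}{7} - 0 + \frac{0^{2}}{7}\right) + \frac{\left(-34\right)^{4}}{4} = \left(- \frac{1191}{7} + 0 + \frac{1}{7} \cdot 0\right) + \frac{1}{4} \cdot 1336336 = \left(- \frac{1191}{7} + 0 + 0\right) + 334084 = - \frac{1191}{7} + 334084 = \frac{2337397}{7}$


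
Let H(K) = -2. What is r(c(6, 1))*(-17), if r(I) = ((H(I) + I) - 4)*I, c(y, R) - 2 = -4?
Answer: -272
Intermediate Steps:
c(y, R) = -2 (c(y, R) = 2 - 4 = -2)
r(I) = I*(-6 + I) (r(I) = ((-2 + I) - 4)*I = (-6 + I)*I = I*(-6 + I))
r(c(6, 1))*(-17) = -2*(-6 - 2)*(-17) = -2*(-8)*(-17) = 16*(-17) = -272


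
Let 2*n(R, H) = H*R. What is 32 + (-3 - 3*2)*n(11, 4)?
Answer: -166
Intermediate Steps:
n(R, H) = H*R/2 (n(R, H) = (H*R)/2 = H*R/2)
32 + (-3 - 3*2)*n(11, 4) = 32 + (-3 - 3*2)*((½)*4*11) = 32 + (-3 - 6)*22 = 32 - 9*22 = 32 - 198 = -166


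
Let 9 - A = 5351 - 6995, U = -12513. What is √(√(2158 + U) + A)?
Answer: √(1653 + I*√10355) ≈ 40.676 + 1.2508*I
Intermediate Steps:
A = 1653 (A = 9 - (5351 - 6995) = 9 - 1*(-1644) = 9 + 1644 = 1653)
√(√(2158 + U) + A) = √(√(2158 - 12513) + 1653) = √(√(-10355) + 1653) = √(I*√10355 + 1653) = √(1653 + I*√10355)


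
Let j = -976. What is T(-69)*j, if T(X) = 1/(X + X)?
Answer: 488/69 ≈ 7.0725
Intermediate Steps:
T(X) = 1/(2*X)
T(-69)*j = ((1/2)/(-69))*(-976) = ((1/2)*(-1/69))*(-976) = -1/138*(-976) = 488/69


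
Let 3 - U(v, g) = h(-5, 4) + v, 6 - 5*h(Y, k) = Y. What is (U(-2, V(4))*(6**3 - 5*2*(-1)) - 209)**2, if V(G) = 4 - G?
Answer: 4490161/25 ≈ 1.7961e+5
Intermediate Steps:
h(Y, k) = 6/5 - Y/5
U(v, g) = 4/5 - v (U(v, g) = 3 - ((6/5 - 1/5*(-5)) + v) = 3 - ((6/5 + 1) + v) = 3 - (11/5 + v) = 3 + (-11/5 - v) = 4/5 - v)
(U(-2, V(4))*(6**3 - 5*2*(-1)) - 209)**2 = ((4/5 - 1*(-2))*(6**3 - 5*2*(-1)) - 209)**2 = ((4/5 + 2)*(216 - 10*(-1)) - 209)**2 = (14*(216 + 10)/5 - 209)**2 = ((14/5)*226 - 209)**2 = (3164/5 - 209)**2 = (2119/5)**2 = 4490161/25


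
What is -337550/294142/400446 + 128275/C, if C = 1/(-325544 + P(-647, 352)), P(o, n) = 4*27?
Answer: -2458547604577851600175/58893993666 ≈ -4.1745e+10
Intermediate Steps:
P(o, n) = 108
C = -1/325436 (C = 1/(-325544 + 108) = 1/(-325436) = -1/325436 ≈ -3.0728e-6)
-337550/294142/400446 + 128275/C = -337550/294142/400446 + 128275/(-1/325436) = -337550/294142*(1/400446) + 128275*(-325436) = -1*168775/147071*(1/400446) - 41745302900 = -168775/147071*1/400446 - 41745302900 = -168775/58893993666 - 41745302900 = -2458547604577851600175/58893993666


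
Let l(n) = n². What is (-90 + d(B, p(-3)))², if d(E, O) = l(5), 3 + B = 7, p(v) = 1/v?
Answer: 4225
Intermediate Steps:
B = 4 (B = -3 + 7 = 4)
d(E, O) = 25 (d(E, O) = 5² = 25)
(-90 + d(B, p(-3)))² = (-90 + 25)² = (-65)² = 4225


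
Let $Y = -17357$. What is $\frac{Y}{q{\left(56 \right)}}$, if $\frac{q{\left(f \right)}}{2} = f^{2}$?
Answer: $- \frac{17357}{6272} \approx -2.7674$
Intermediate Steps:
$q{\left(f \right)} = 2 f^{2}$
$\frac{Y}{q{\left(56 \right)}} = - \frac{17357}{2 \cdot 56^{2}} = - \frac{17357}{2 \cdot 3136} = - \frac{17357}{6272}$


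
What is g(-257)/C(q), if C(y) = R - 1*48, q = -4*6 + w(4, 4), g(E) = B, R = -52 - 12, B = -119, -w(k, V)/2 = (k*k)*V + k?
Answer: 17/16 ≈ 1.0625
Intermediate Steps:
w(k, V) = -2*k - 2*V*k² (w(k, V) = -2*((k*k)*V + k) = -2*(k²*V + k) = -2*(V*k² + k) = -2*(k + V*k²) = -2*k - 2*V*k²)
R = -64
g(E) = -119
q = -160 (q = -4*6 - 2*4*(1 + 4*4) = -24 - 2*4*(1 + 16) = -24 - 2*4*17 = -24 - 136 = -160)
C(y) = -112 (C(y) = -64 - 1*48 = -64 - 48 = -112)
g(-257)/C(q) = -119/(-112) = -119*(-1/112) = 17/16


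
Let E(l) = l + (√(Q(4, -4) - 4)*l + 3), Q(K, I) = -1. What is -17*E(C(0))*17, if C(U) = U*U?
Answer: -867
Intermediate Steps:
C(U) = U²
E(l) = 3 + l + I*l*√5 (E(l) = l + (√(-1 - 4)*l + 3) = l + (√(-5)*l + 3) = l + ((I*√5)*l + 3) = l + (I*l*√5 + 3) = l + (3 + I*l*√5) = 3 + l + I*l*√5)
-17*E(C(0))*17 = -17*(3 + 0² + I*0²*√5)*17 = -17*(3 + 0 + I*0*√5)*17 = -17*(3 + 0 + 0)*17 = -17*3*17 = -51*17 = -867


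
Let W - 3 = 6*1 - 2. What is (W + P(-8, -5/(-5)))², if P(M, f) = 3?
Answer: 100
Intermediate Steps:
W = 7 (W = 3 + (6*1 - 2) = 3 + (6 - 2) = 3 + 4 = 7)
(W + P(-8, -5/(-5)))² = (7 + 3)² = 10² = 100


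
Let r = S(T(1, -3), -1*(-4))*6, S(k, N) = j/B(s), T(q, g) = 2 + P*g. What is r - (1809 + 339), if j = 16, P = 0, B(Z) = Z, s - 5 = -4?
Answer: -2052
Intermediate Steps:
s = 1 (s = 5 - 4 = 1)
T(q, g) = 2 (T(q, g) = 2 + 0*g = 2 + 0 = 2)
S(k, N) = 16 (S(k, N) = 16/1 = 16*1 = 16)
r = 96 (r = 16*6 = 96)
r - (1809 + 339) = 96 - (1809 + 339) = 96 - 1*2148 = 96 - 2148 = -2052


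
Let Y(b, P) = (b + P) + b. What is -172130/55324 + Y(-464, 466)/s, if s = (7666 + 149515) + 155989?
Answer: -408572059/131256190 ≈ -3.1128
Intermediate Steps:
Y(b, P) = P + 2*b (Y(b, P) = (P + b) + b = P + 2*b)
s = 313170 (s = 157181 + 155989 = 313170)
-172130/55324 + Y(-464, 466)/s = -172130/55324 + (466 + 2*(-464))/313170 = -172130*1/55324 + (466 - 928)*(1/313170) = -86065/27662 - 462*1/313170 = -86065/27662 - 7/4745 = -408572059/131256190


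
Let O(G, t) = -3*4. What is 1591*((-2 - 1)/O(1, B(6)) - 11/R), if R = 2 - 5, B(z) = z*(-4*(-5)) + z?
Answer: 74777/12 ≈ 6231.4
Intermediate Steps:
B(z) = 21*z (B(z) = z*20 + z = 20*z + z = 21*z)
O(G, t) = -12
R = -3
1591*((-2 - 1)/O(1, B(6)) - 11/R) = 1591*((-2 - 1)/(-12) - 11/(-3)) = 1591*(-3*(-1/12) - 11*(-1/3)) = 1591*(1/4 + 11/3) = 1591*(47/12) = 74777/12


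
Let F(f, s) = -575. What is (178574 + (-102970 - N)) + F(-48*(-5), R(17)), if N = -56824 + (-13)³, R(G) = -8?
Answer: 134050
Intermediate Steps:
N = -59021 (N = -56824 - 2197 = -59021)
(178574 + (-102970 - N)) + F(-48*(-5), R(17)) = (178574 + (-102970 - 1*(-59021))) - 575 = (178574 + (-102970 + 59021)) - 575 = (178574 - 43949) - 575 = 134625 - 575 = 134050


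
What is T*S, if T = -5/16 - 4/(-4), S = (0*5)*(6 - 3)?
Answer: 0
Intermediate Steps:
S = 0 (S = 0*3 = 0)
T = 11/16 (T = -5*1/16 - 4*(-¼) = -5/16 + 1 = 11/16 ≈ 0.68750)
T*S = (11/16)*0 = 0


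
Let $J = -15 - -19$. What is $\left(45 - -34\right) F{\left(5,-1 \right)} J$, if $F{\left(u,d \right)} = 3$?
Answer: $948$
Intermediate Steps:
$J = 4$ ($J = -15 + 19 = 4$)
$\left(45 - -34\right) F{\left(5,-1 \right)} J = \left(45 - -34\right) 3 \cdot 4 = \left(45 + 34\right) 3 \cdot 4 = 79 \cdot 3 \cdot 4 = 237 \cdot 4 = 948$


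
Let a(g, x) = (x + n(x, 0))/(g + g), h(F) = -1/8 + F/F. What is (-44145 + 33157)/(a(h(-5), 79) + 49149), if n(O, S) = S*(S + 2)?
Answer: -1876/8399 ≈ -0.22336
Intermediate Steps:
h(F) = 7/8 (h(F) = -1*1/8 + 1 = -1/8 + 1 = 7/8)
n(O, S) = S*(2 + S)
a(g, x) = x/(2*g) (a(g, x) = (x + 0*(2 + 0))/(g + g) = (x + 0*2)/((2*g)) = (x + 0)*(1/(2*g)) = x*(1/(2*g)) = x/(2*g))
(-44145 + 33157)/(a(h(-5), 79) + 49149) = (-44145 + 33157)/((1/2)*79/(7/8) + 49149) = -10988/((1/2)*79*(8/7) + 49149) = -10988/(316/7 + 49149) = -10988/344359/7 = -10988*7/344359 = -1876/8399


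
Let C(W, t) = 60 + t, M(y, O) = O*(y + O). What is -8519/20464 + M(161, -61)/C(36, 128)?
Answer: -31607993/961808 ≈ -32.863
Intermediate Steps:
M(y, O) = O*(O + y)
-8519/20464 + M(161, -61)/C(36, 128) = -8519/20464 + (-61*(-61 + 161))/(60 + 128) = -8519*1/20464 - 61*100/188 = -8519/20464 - 6100*1/188 = -8519/20464 - 1525/47 = -31607993/961808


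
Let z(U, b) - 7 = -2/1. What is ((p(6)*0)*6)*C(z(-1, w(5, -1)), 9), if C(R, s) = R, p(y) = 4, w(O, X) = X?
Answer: 0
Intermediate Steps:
z(U, b) = 5 (z(U, b) = 7 - 2/1 = 7 - 2*1 = 7 - 2 = 5)
((p(6)*0)*6)*C(z(-1, w(5, -1)), 9) = ((4*0)*6)*5 = (0*6)*5 = 0*5 = 0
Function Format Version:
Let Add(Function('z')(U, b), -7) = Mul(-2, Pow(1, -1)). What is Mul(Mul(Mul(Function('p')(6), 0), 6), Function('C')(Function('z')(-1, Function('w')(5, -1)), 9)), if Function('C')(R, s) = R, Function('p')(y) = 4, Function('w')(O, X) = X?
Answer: 0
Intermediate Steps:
Function('z')(U, b) = 5 (Function('z')(U, b) = Add(7, Mul(-2, Pow(1, -1))) = Add(7, Mul(-2, 1)) = Add(7, -2) = 5)
Mul(Mul(Mul(Function('p')(6), 0), 6), Function('C')(Function('z')(-1, Function('w')(5, -1)), 9)) = Mul(Mul(Mul(4, 0), 6), 5) = Mul(Mul(0, 6), 5) = Mul(0, 5) = 0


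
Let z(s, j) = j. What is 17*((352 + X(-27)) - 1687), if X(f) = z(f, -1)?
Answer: -22712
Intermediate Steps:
X(f) = -1
17*((352 + X(-27)) - 1687) = 17*((352 - 1) - 1687) = 17*(351 - 1687) = 17*(-1336) = -22712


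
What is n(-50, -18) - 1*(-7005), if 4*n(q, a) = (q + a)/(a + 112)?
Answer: 658453/94 ≈ 7004.8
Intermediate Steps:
n(q, a) = (a + q)/(4*(112 + a)) (n(q, a) = ((q + a)/(a + 112))/4 = ((a + q)/(112 + a))/4 = (a + q)/(4*(112 + a)))
n(-50, -18) - 1*(-7005) = (-18 - 50)/(4*(112 - 18)) - 1*(-7005) = (¼)*(-68)/94 + 7005 = (¼)*(1/94)*(-68) + 7005 = -17/94 + 7005 = 658453/94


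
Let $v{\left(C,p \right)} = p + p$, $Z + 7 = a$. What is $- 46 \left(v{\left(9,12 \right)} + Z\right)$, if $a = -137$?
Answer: $5520$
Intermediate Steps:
$Z = -144$ ($Z = -7 - 137 = -144$)
$v{\left(C,p \right)} = 2 p$
$- 46 \left(v{\left(9,12 \right)} + Z\right) = - 46 \left(2 \cdot 12 - 144\right) = - 46 \left(24 - 144\right) = \left(-46\right) \left(-120\right) = 5520$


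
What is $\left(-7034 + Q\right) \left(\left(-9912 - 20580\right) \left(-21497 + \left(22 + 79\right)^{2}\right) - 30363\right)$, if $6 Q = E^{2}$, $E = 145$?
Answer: $- \frac{2431400516717}{2} \approx -1.2157 \cdot 10^{12}$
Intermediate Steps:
$Q = \frac{21025}{6}$ ($Q = \frac{145^{2}}{6} = \frac{1}{6} \cdot 21025 = \frac{21025}{6} \approx 3504.2$)
$\left(-7034 + Q\right) \left(\left(-9912 - 20580\right) \left(-21497 + \left(22 + 79\right)^{2}\right) - 30363\right) = \left(-7034 + \frac{21025}{6}\right) \left(\left(-9912 - 20580\right) \left(-21497 + \left(22 + 79\right)^{2}\right) - 30363\right) = - \frac{21179 \left(- 30492 \left(-21497 + 101^{2}\right) - 30363\right)}{6} = - \frac{21179 \left(- 30492 \left(-21497 + 10201\right) - 30363\right)}{6} = - \frac{21179 \left(\left(-30492\right) \left(-11296\right) - 30363\right)}{6} = - \frac{21179 \left(344437632 - 30363\right)}{6} = \left(- \frac{21179}{6}\right) 344407269 = - \frac{2431400516717}{2}$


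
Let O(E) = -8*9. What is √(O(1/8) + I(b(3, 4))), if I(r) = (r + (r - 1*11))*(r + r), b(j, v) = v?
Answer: 4*I*√6 ≈ 9.798*I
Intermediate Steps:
O(E) = -72
I(r) = 2*r*(-11 + 2*r) (I(r) = (r + (r - 11))*(2*r) = (r + (-11 + r))*(2*r) = (-11 + 2*r)*(2*r) = 2*r*(-11 + 2*r))
√(O(1/8) + I(b(3, 4))) = √(-72 + 2*4*(-11 + 2*4)) = √(-72 + 2*4*(-11 + 8)) = √(-72 + 2*4*(-3)) = √(-72 - 24) = √(-96) = 4*I*√6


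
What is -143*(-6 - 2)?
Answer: 1144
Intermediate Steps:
-143*(-6 - 2) = -143*(-8) = 1144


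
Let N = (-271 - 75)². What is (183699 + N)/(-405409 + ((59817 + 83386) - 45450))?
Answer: -303415/307656 ≈ -0.98622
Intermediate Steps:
N = 119716 (N = (-346)² = 119716)
(183699 + N)/(-405409 + ((59817 + 83386) - 45450)) = (183699 + 119716)/(-405409 + ((59817 + 83386) - 45450)) = 303415/(-405409 + (143203 - 45450)) = 303415/(-405409 + 97753) = 303415/(-307656) = 303415*(-1/307656) = -303415/307656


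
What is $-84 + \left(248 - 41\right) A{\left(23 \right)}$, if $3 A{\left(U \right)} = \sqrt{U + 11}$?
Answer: $-84 + 69 \sqrt{34} \approx 318.34$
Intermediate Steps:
$A{\left(U \right)} = \frac{\sqrt{11 + U}}{3}$ ($A{\left(U \right)} = \frac{\sqrt{U + 11}}{3} = \frac{\sqrt{11 + U}}{3}$)
$-84 + \left(248 - 41\right) A{\left(23 \right)} = -84 + \left(248 - 41\right) \frac{\sqrt{11 + 23}}{3} = -84 + 207 \frac{\sqrt{34}}{3} = -84 + 69 \sqrt{34}$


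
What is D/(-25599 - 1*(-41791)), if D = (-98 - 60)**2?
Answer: 6241/4048 ≈ 1.5417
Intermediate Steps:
D = 24964 (D = (-158)**2 = 24964)
D/(-25599 - 1*(-41791)) = 24964/(-25599 - 1*(-41791)) = 24964/(-25599 + 41791) = 24964/16192 = 24964*(1/16192) = 6241/4048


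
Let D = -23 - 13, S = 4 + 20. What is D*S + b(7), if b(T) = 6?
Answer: -858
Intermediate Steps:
S = 24
D = -36
D*S + b(7) = -36*24 + 6 = -864 + 6 = -858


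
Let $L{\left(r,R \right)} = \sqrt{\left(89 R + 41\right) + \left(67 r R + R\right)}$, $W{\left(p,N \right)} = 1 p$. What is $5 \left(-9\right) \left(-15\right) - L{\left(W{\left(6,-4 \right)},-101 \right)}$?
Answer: $675 - i \sqrt{49651} \approx 675.0 - 222.82 i$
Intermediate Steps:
$W{\left(p,N \right)} = p$
$L{\left(r,R \right)} = \sqrt{41 + 90 R + 67 R r}$ ($L{\left(r,R \right)} = \sqrt{\left(41 + 89 R\right) + \left(67 R r + R\right)} = \sqrt{\left(41 + 89 R\right) + \left(R + 67 R r\right)} = \sqrt{41 + 90 R + 67 R r}$)
$5 \left(-9\right) \left(-15\right) - L{\left(W{\left(6,-4 \right)},-101 \right)} = 5 \left(-9\right) \left(-15\right) - \sqrt{41 + 90 \left(-101\right) + 67 \left(-101\right) 6} = \left(-45\right) \left(-15\right) - \sqrt{41 - 9090 - 40602} = 675 - \sqrt{-49651} = 675 - i \sqrt{49651}$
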